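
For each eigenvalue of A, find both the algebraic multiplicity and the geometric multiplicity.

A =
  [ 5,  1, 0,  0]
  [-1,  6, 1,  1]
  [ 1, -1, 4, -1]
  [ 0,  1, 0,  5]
λ = 5: alg = 4, geom = 2

Step 1 — factor the characteristic polynomial to read off the algebraic multiplicities:
  χ_A(x) = (x - 5)^4

Step 2 — compute geometric multiplicities via the rank-nullity identity g(λ) = n − rank(A − λI):
  rank(A − (5)·I) = 2, so dim ker(A − (5)·I) = n − 2 = 2

Summary:
  λ = 5: algebraic multiplicity = 4, geometric multiplicity = 2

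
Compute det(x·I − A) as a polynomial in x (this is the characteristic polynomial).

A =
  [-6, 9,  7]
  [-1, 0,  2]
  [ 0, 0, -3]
x^3 + 9*x^2 + 27*x + 27

Expanding det(x·I − A) (e.g. by cofactor expansion or by noting that A is similar to its Jordan form J, which has the same characteristic polynomial as A) gives
  χ_A(x) = x^3 + 9*x^2 + 27*x + 27
which factors as (x + 3)^3. The eigenvalues (with algebraic multiplicities) are λ = -3 with multiplicity 3.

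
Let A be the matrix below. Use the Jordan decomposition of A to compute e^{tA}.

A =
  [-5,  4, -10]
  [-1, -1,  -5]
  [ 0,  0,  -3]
e^{tA} =
  [-2*t*exp(-3*t) + exp(-3*t), 4*t*exp(-3*t), -10*t*exp(-3*t)]
  [-t*exp(-3*t), 2*t*exp(-3*t) + exp(-3*t), -5*t*exp(-3*t)]
  [0, 0, exp(-3*t)]

Strategy: write A = P · J · P⁻¹ where J is a Jordan canonical form, so e^{tA} = P · e^{tJ} · P⁻¹, and e^{tJ} can be computed block-by-block.

A has Jordan form
J =
  [-3,  1,  0]
  [ 0, -3,  0]
  [ 0,  0, -3]
(up to reordering of blocks).

Per-block formulas:
  For a 2×2 Jordan block J_2(-3): exp(t · J_2(-3)) = e^(-3t)·(I + t·N), where N is the 2×2 nilpotent shift.
  For a 1×1 block at λ = -3: exp(t · [-3]) = [e^(-3t)].

After assembling e^{tJ} and conjugating by P, we get:

e^{tA} =
  [-2*t*exp(-3*t) + exp(-3*t), 4*t*exp(-3*t), -10*t*exp(-3*t)]
  [-t*exp(-3*t), 2*t*exp(-3*t) + exp(-3*t), -5*t*exp(-3*t)]
  [0, 0, exp(-3*t)]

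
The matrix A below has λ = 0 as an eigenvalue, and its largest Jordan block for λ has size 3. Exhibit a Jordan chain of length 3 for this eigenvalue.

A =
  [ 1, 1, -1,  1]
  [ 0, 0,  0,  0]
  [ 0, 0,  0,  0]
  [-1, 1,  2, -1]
A Jordan chain for λ = 0 of length 3:
v_1 = (2, 0, 0, -2)ᵀ
v_2 = (1, 0, 0, 1)ᵀ
v_3 = (0, 1, 0, 0)ᵀ

Let N = A − (0)·I. We want v_3 with N^3 v_3 = 0 but N^2 v_3 ≠ 0; then v_{j-1} := N · v_j for j = 3, …, 2.

Pick v_3 = (0, 1, 0, 0)ᵀ.
Then v_2 = N · v_3 = (1, 0, 0, 1)ᵀ.
Then v_1 = N · v_2 = (2, 0, 0, -2)ᵀ.

Sanity check: (A − (0)·I) v_1 = (0, 0, 0, 0)ᵀ = 0. ✓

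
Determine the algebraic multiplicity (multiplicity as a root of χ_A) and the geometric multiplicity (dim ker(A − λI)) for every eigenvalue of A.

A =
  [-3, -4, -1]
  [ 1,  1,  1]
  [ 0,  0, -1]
λ = -1: alg = 3, geom = 1

Step 1 — factor the characteristic polynomial to read off the algebraic multiplicities:
  χ_A(x) = (x + 1)^3

Step 2 — compute geometric multiplicities via the rank-nullity identity g(λ) = n − rank(A − λI):
  rank(A − (-1)·I) = 2, so dim ker(A − (-1)·I) = n − 2 = 1

Summary:
  λ = -1: algebraic multiplicity = 3, geometric multiplicity = 1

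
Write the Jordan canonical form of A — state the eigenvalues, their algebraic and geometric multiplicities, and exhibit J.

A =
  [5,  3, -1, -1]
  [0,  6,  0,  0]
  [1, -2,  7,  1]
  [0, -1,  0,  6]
J_2(6) ⊕ J_2(6)

The characteristic polynomial is
  det(x·I − A) = x^4 - 24*x^3 + 216*x^2 - 864*x + 1296 = (x - 6)^4

Eigenvalues and multiplicities (the geometric multiplicity of λ is n − rank(A − λI), which equals the number of Jordan blocks for λ):
  λ = 6: algebraic multiplicity = 4, geometric multiplicity = 2

Determining the block sizes for each eigenvalue:
  λ = 6: with am = 4 and gm = 2, the partition is not yet determined (e.g. several partitions of 4 into 2 parts exist). Let N = A − (6)·I. Computing rank(N^1) = 2, rank(N^2) = 0; the number of blocks of size ≥ j is rank(N^{j−1}) − rank(N^j), giving [2, 2]. So we have 2 block(s) of size 2 → block sizes [2, 2]

Assembling the blocks gives a Jordan form
J =
  [6, 1, 0, 0]
  [0, 6, 0, 0]
  [0, 0, 6, 1]
  [0, 0, 0, 6]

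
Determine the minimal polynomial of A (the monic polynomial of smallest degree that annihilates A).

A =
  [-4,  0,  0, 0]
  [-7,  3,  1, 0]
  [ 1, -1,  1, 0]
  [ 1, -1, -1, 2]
x^3 - 12*x + 16

The characteristic polynomial is χ_A(x) = (x - 2)^3*(x + 4), so the eigenvalues are known. The minimal polynomial is
  m_A(x) = Π_λ (x − λ)^{k_λ}
where k_λ is the size of the *largest* Jordan block for λ (equivalently, the smallest k with (A − λI)^k v = 0 for every generalised eigenvector v of λ).

  λ = -4: largest Jordan block has size 1, contributing (x + 4)
  λ = 2: largest Jordan block has size 2, contributing (x − 2)^2

So m_A(x) = (x - 2)^2*(x + 4) = x^3 - 12*x + 16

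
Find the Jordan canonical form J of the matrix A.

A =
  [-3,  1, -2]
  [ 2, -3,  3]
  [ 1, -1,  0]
J_3(-2)

The characteristic polynomial is
  det(x·I − A) = x^3 + 6*x^2 + 12*x + 8 = (x + 2)^3

Eigenvalues and multiplicities (the geometric multiplicity of λ is n − rank(A − λI), which equals the number of Jordan blocks for λ):
  λ = -2: algebraic multiplicity = 3, geometric multiplicity = 1

Determining the block sizes for each eigenvalue:
  λ = -2: one block (gm = 1), so the single block has size am = 3 → block sizes [3]

Assembling the blocks gives a Jordan form
J =
  [-2,  1,  0]
  [ 0, -2,  1]
  [ 0,  0, -2]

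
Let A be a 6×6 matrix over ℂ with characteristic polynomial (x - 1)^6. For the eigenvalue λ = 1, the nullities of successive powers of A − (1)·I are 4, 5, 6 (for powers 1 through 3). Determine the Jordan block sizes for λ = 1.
Block sizes for λ = 1: [3, 1, 1, 1]

From the dimensions of kernels of powers, the number of Jordan blocks of size at least j is d_j − d_{j−1} where d_j = dim ker(N^j) (with d_0 = 0). Computing the differences gives [4, 1, 1].
The number of blocks of size exactly k is (#blocks of size ≥ k) − (#blocks of size ≥ k + 1), so the partition is: 3 block(s) of size 1, 1 block(s) of size 3.
In nonincreasing order the block sizes are [3, 1, 1, 1].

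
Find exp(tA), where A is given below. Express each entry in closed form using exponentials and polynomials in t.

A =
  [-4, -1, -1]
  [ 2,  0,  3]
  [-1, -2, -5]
e^{tA} =
  [-t*exp(-3*t) + exp(-3*t), -t*exp(-3*t), -t*exp(-3*t)]
  [t^2*exp(-3*t)/2 + 2*t*exp(-3*t), t^2*exp(-3*t)/2 + 3*t*exp(-3*t) + exp(-3*t), t^2*exp(-3*t)/2 + 3*t*exp(-3*t)]
  [-t^2*exp(-3*t)/2 - t*exp(-3*t), -t^2*exp(-3*t)/2 - 2*t*exp(-3*t), -t^2*exp(-3*t)/2 - 2*t*exp(-3*t) + exp(-3*t)]

Strategy: write A = P · J · P⁻¹ where J is a Jordan canonical form, so e^{tA} = P · e^{tJ} · P⁻¹, and e^{tJ} can be computed block-by-block.

A has Jordan form
J =
  [-3,  1,  0]
  [ 0, -3,  1]
  [ 0,  0, -3]
(up to reordering of blocks).

Per-block formulas:
  For a 3×3 Jordan block J_3(-3): exp(t · J_3(-3)) = e^(-3t)·(I + t·N + (t^2/2)·N^2), where N is the 3×3 nilpotent shift.

After assembling e^{tJ} and conjugating by P, we get:

e^{tA} =
  [-t*exp(-3*t) + exp(-3*t), -t*exp(-3*t), -t*exp(-3*t)]
  [t^2*exp(-3*t)/2 + 2*t*exp(-3*t), t^2*exp(-3*t)/2 + 3*t*exp(-3*t) + exp(-3*t), t^2*exp(-3*t)/2 + 3*t*exp(-3*t)]
  [-t^2*exp(-3*t)/2 - t*exp(-3*t), -t^2*exp(-3*t)/2 - 2*t*exp(-3*t), -t^2*exp(-3*t)/2 - 2*t*exp(-3*t) + exp(-3*t)]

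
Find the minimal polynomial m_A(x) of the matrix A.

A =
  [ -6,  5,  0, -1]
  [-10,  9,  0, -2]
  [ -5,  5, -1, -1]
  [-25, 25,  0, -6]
x^2 + 2*x + 1

The characteristic polynomial is χ_A(x) = (x + 1)^4, so the eigenvalues are known. The minimal polynomial is
  m_A(x) = Π_λ (x − λ)^{k_λ}
where k_λ is the size of the *largest* Jordan block for λ (equivalently, the smallest k with (A − λI)^k v = 0 for every generalised eigenvector v of λ).

  λ = -1: largest Jordan block has size 2, contributing (x + 1)^2

So m_A(x) = (x + 1)^2 = x^2 + 2*x + 1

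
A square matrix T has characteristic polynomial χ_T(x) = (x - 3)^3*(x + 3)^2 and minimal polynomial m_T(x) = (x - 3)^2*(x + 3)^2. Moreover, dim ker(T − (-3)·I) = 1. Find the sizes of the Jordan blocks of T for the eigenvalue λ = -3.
Block sizes for λ = -3: [2]

Step 1 — from the characteristic polynomial, algebraic multiplicity of λ = -3 is 2. From dim ker(T − (-3)·I) = 1, there are exactly 1 Jordan blocks for λ = -3.
Step 2 — from the minimal polynomial, the factor (x + 3)^2 tells us the largest block for λ = -3 has size 2.
Step 3 — with total size 2, 1 blocks, and largest block 2, the block sizes (in nonincreasing order) are [2].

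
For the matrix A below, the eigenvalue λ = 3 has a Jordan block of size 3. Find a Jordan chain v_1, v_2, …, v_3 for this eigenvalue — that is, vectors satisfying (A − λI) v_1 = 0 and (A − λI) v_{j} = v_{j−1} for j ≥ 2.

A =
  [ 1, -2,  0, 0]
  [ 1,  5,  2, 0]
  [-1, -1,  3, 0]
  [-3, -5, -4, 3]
A Jordan chain for λ = 3 of length 3:
v_1 = (2, -2, 1, 5)ᵀ
v_2 = (-2, 1, -1, -3)ᵀ
v_3 = (1, 0, 0, 0)ᵀ

Let N = A − (3)·I. We want v_3 with N^3 v_3 = 0 but N^2 v_3 ≠ 0; then v_{j-1} := N · v_j for j = 3, …, 2.

Pick v_3 = (1, 0, 0, 0)ᵀ.
Then v_2 = N · v_3 = (-2, 1, -1, -3)ᵀ.
Then v_1 = N · v_2 = (2, -2, 1, 5)ᵀ.

Sanity check: (A − (3)·I) v_1 = (0, 0, 0, 0)ᵀ = 0. ✓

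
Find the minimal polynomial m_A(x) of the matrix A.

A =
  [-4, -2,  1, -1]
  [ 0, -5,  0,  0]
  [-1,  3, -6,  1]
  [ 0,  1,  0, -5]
x^2 + 10*x + 25

The characteristic polynomial is χ_A(x) = (x + 5)^4, so the eigenvalues are known. The minimal polynomial is
  m_A(x) = Π_λ (x − λ)^{k_λ}
where k_λ is the size of the *largest* Jordan block for λ (equivalently, the smallest k with (A − λI)^k v = 0 for every generalised eigenvector v of λ).

  λ = -5: largest Jordan block has size 2, contributing (x + 5)^2

So m_A(x) = (x + 5)^2 = x^2 + 10*x + 25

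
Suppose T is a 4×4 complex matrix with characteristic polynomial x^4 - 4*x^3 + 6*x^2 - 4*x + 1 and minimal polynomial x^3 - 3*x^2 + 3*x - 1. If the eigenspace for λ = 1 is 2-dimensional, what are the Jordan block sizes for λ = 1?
Block sizes for λ = 1: [3, 1]

Step 1 — from the characteristic polynomial, algebraic multiplicity of λ = 1 is 4. From dim ker(T − (1)·I) = 2, there are exactly 2 Jordan blocks for λ = 1.
Step 2 — from the minimal polynomial, the factor (x − 1)^3 tells us the largest block for λ = 1 has size 3.
Step 3 — with total size 4, 2 blocks, and largest block 3, the block sizes (in nonincreasing order) are [3, 1].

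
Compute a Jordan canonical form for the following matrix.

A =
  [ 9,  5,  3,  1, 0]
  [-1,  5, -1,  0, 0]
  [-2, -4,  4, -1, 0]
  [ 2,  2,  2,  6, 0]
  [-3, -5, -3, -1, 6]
J_2(6) ⊕ J_2(6) ⊕ J_1(6)

The characteristic polynomial is
  det(x·I − A) = x^5 - 30*x^4 + 360*x^3 - 2160*x^2 + 6480*x - 7776 = (x - 6)^5

Eigenvalues and multiplicities (the geometric multiplicity of λ is n − rank(A − λI), which equals the number of Jordan blocks for λ):
  λ = 6: algebraic multiplicity = 5, geometric multiplicity = 3

Determining the block sizes for each eigenvalue:
  λ = 6: with am = 5 and gm = 3, the partition is not yet determined (e.g. several partitions of 5 into 3 parts exist). Let N = A − (6)·I. Computing rank(N^1) = 2, rank(N^2) = 0; the number of blocks of size ≥ j is rank(N^{j−1}) − rank(N^j), giving [3, 2]. So we have 2 block(s) of size 2, 1 block(s) of size 1 → block sizes [2, 2, 1]

Assembling the blocks gives a Jordan form
J =
  [6, 1, 0, 0, 0]
  [0, 6, 0, 0, 0]
  [0, 0, 6, 1, 0]
  [0, 0, 0, 6, 0]
  [0, 0, 0, 0, 6]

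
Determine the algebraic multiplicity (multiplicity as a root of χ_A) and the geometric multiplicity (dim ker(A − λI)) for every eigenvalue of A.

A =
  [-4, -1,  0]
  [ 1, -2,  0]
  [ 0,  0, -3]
λ = -3: alg = 3, geom = 2

Step 1 — factor the characteristic polynomial to read off the algebraic multiplicities:
  χ_A(x) = (x + 3)^3

Step 2 — compute geometric multiplicities via the rank-nullity identity g(λ) = n − rank(A − λI):
  rank(A − (-3)·I) = 1, so dim ker(A − (-3)·I) = n − 1 = 2

Summary:
  λ = -3: algebraic multiplicity = 3, geometric multiplicity = 2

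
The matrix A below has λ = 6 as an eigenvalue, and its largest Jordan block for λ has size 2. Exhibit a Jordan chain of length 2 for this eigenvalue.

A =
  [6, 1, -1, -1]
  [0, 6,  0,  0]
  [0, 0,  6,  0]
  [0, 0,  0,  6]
A Jordan chain for λ = 6 of length 2:
v_1 = (1, 0, 0, 0)ᵀ
v_2 = (0, 1, 0, 0)ᵀ

Let N = A − (6)·I. We want v_2 with N^2 v_2 = 0 but N^1 v_2 ≠ 0; then v_{j-1} := N · v_j for j = 2, …, 2.

Pick v_2 = (0, 1, 0, 0)ᵀ.
Then v_1 = N · v_2 = (1, 0, 0, 0)ᵀ.

Sanity check: (A − (6)·I) v_1 = (0, 0, 0, 0)ᵀ = 0. ✓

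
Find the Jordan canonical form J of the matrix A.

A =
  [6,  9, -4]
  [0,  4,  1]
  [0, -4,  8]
J_3(6)

The characteristic polynomial is
  det(x·I − A) = x^3 - 18*x^2 + 108*x - 216 = (x - 6)^3

Eigenvalues and multiplicities (the geometric multiplicity of λ is n − rank(A − λI), which equals the number of Jordan blocks for λ):
  λ = 6: algebraic multiplicity = 3, geometric multiplicity = 1

Determining the block sizes for each eigenvalue:
  λ = 6: one block (gm = 1), so the single block has size am = 3 → block sizes [3]

Assembling the blocks gives a Jordan form
J =
  [6, 1, 0]
  [0, 6, 1]
  [0, 0, 6]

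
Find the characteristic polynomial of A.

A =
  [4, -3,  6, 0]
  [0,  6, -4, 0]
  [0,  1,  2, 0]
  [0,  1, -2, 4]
x^4 - 16*x^3 + 96*x^2 - 256*x + 256

Expanding det(x·I − A) (e.g. by cofactor expansion or by noting that A is similar to its Jordan form J, which has the same characteristic polynomial as A) gives
  χ_A(x) = x^4 - 16*x^3 + 96*x^2 - 256*x + 256
which factors as (x - 4)^4. The eigenvalues (with algebraic multiplicities) are λ = 4 with multiplicity 4.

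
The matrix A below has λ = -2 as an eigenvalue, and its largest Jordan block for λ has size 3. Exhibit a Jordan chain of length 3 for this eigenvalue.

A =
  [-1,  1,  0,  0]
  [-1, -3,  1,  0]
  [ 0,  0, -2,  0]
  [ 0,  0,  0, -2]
A Jordan chain for λ = -2 of length 3:
v_1 = (1, -1, 0, 0)ᵀ
v_2 = (0, 1, 0, 0)ᵀ
v_3 = (0, 0, 1, 0)ᵀ

Let N = A − (-2)·I. We want v_3 with N^3 v_3 = 0 but N^2 v_3 ≠ 0; then v_{j-1} := N · v_j for j = 3, …, 2.

Pick v_3 = (0, 0, 1, 0)ᵀ.
Then v_2 = N · v_3 = (0, 1, 0, 0)ᵀ.
Then v_1 = N · v_2 = (1, -1, 0, 0)ᵀ.

Sanity check: (A − (-2)·I) v_1 = (0, 0, 0, 0)ᵀ = 0. ✓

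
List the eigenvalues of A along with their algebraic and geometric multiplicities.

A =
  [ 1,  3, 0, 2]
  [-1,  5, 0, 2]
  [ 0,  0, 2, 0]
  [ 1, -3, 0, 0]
λ = 2: alg = 4, geom = 3

Step 1 — factor the characteristic polynomial to read off the algebraic multiplicities:
  χ_A(x) = (x - 2)^4

Step 2 — compute geometric multiplicities via the rank-nullity identity g(λ) = n − rank(A − λI):
  rank(A − (2)·I) = 1, so dim ker(A − (2)·I) = n − 1 = 3

Summary:
  λ = 2: algebraic multiplicity = 4, geometric multiplicity = 3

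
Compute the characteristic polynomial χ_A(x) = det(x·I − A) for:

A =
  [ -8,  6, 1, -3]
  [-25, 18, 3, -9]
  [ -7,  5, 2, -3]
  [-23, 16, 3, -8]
x^4 - 4*x^3 + 6*x^2 - 4*x + 1

Expanding det(x·I − A) (e.g. by cofactor expansion or by noting that A is similar to its Jordan form J, which has the same characteristic polynomial as A) gives
  χ_A(x) = x^4 - 4*x^3 + 6*x^2 - 4*x + 1
which factors as (x - 1)^4. The eigenvalues (with algebraic multiplicities) are λ = 1 with multiplicity 4.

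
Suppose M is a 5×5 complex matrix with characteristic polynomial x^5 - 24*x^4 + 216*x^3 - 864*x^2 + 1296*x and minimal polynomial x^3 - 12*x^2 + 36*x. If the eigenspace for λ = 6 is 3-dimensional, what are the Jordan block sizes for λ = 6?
Block sizes for λ = 6: [2, 1, 1]

Step 1 — from the characteristic polynomial, algebraic multiplicity of λ = 6 is 4. From dim ker(M − (6)·I) = 3, there are exactly 3 Jordan blocks for λ = 6.
Step 2 — from the minimal polynomial, the factor (x − 6)^2 tells us the largest block for λ = 6 has size 2.
Step 3 — with total size 4, 3 blocks, and largest block 2, the block sizes (in nonincreasing order) are [2, 1, 1].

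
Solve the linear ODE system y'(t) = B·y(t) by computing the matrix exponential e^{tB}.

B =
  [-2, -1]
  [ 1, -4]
e^{tB} =
  [t*exp(-3*t) + exp(-3*t), -t*exp(-3*t)]
  [t*exp(-3*t), -t*exp(-3*t) + exp(-3*t)]

Strategy: write B = P · J · P⁻¹ where J is a Jordan canonical form, so e^{tB} = P · e^{tJ} · P⁻¹, and e^{tJ} can be computed block-by-block.

B has Jordan form
J =
  [-3,  1]
  [ 0, -3]
(up to reordering of blocks).

Per-block formulas:
  For a 2×2 Jordan block J_2(-3): exp(t · J_2(-3)) = e^(-3t)·(I + t·N), where N is the 2×2 nilpotent shift.

After assembling e^{tJ} and conjugating by P, we get:

e^{tB} =
  [t*exp(-3*t) + exp(-3*t), -t*exp(-3*t)]
  [t*exp(-3*t), -t*exp(-3*t) + exp(-3*t)]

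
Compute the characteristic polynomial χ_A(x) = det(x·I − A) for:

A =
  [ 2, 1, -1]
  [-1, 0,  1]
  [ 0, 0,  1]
x^3 - 3*x^2 + 3*x - 1

Expanding det(x·I − A) (e.g. by cofactor expansion or by noting that A is similar to its Jordan form J, which has the same characteristic polynomial as A) gives
  χ_A(x) = x^3 - 3*x^2 + 3*x - 1
which factors as (x - 1)^3. The eigenvalues (with algebraic multiplicities) are λ = 1 with multiplicity 3.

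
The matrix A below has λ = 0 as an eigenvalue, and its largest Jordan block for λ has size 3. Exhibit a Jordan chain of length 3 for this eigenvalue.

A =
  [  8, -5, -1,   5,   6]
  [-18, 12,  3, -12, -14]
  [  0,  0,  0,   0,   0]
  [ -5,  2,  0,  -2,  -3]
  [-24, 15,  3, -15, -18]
A Jordan chain for λ = 0 of length 3:
v_1 = (-15, 36, 0, 6, 45)ᵀ
v_2 = (8, -18, 0, -5, -24)ᵀ
v_3 = (1, 0, 0, 0, 0)ᵀ

Let N = A − (0)·I. We want v_3 with N^3 v_3 = 0 but N^2 v_3 ≠ 0; then v_{j-1} := N · v_j for j = 3, …, 2.

Pick v_3 = (1, 0, 0, 0, 0)ᵀ.
Then v_2 = N · v_3 = (8, -18, 0, -5, -24)ᵀ.
Then v_1 = N · v_2 = (-15, 36, 0, 6, 45)ᵀ.

Sanity check: (A − (0)·I) v_1 = (0, 0, 0, 0, 0)ᵀ = 0. ✓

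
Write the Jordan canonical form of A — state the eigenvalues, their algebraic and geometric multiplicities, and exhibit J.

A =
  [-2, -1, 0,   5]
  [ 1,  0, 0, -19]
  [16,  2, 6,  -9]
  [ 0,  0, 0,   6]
J_2(-1) ⊕ J_2(6)

The characteristic polynomial is
  det(x·I − A) = x^4 - 10*x^3 + 13*x^2 + 60*x + 36 = (x - 6)^2*(x + 1)^2

Eigenvalues and multiplicities (the geometric multiplicity of λ is n − rank(A − λI), which equals the number of Jordan blocks for λ):
  λ = -1: algebraic multiplicity = 2, geometric multiplicity = 1
  λ = 6: algebraic multiplicity = 2, geometric multiplicity = 1

Determining the block sizes for each eigenvalue:
  λ = -1: one block (gm = 1), so the single block has size am = 2 → block sizes [2]
  λ = 6: one block (gm = 1), so the single block has size am = 2 → block sizes [2]

Assembling the blocks gives a Jordan form
J =
  [-1,  1, 0, 0]
  [ 0, -1, 0, 0]
  [ 0,  0, 6, 1]
  [ 0,  0, 0, 6]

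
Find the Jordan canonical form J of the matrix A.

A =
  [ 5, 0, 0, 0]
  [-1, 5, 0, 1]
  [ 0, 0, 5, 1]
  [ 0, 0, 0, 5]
J_2(5) ⊕ J_2(5)

The characteristic polynomial is
  det(x·I − A) = x^4 - 20*x^3 + 150*x^2 - 500*x + 625 = (x - 5)^4

Eigenvalues and multiplicities (the geometric multiplicity of λ is n − rank(A − λI), which equals the number of Jordan blocks for λ):
  λ = 5: algebraic multiplicity = 4, geometric multiplicity = 2

Determining the block sizes for each eigenvalue:
  λ = 5: with am = 4 and gm = 2, the partition is not yet determined (e.g. several partitions of 4 into 2 parts exist). Let N = A − (5)·I. Computing rank(N^1) = 2, rank(N^2) = 0; the number of blocks of size ≥ j is rank(N^{j−1}) − rank(N^j), giving [2, 2]. So we have 2 block(s) of size 2 → block sizes [2, 2]

Assembling the blocks gives a Jordan form
J =
  [5, 1, 0, 0]
  [0, 5, 0, 0]
  [0, 0, 5, 1]
  [0, 0, 0, 5]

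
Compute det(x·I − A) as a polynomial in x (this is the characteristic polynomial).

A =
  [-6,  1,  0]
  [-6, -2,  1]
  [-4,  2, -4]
x^3 + 12*x^2 + 48*x + 64

Expanding det(x·I − A) (e.g. by cofactor expansion or by noting that A is similar to its Jordan form J, which has the same characteristic polynomial as A) gives
  χ_A(x) = x^3 + 12*x^2 + 48*x + 64
which factors as (x + 4)^3. The eigenvalues (with algebraic multiplicities) are λ = -4 with multiplicity 3.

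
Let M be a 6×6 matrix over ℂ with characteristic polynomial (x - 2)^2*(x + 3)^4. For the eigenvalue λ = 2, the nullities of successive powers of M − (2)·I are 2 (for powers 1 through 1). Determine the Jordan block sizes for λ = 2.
Block sizes for λ = 2: [1, 1]

From the dimensions of kernels of powers, the number of Jordan blocks of size at least j is d_j − d_{j−1} where d_j = dim ker(N^j) (with d_0 = 0). Computing the differences gives [2].
The number of blocks of size exactly k is (#blocks of size ≥ k) − (#blocks of size ≥ k + 1), so the partition is: 2 block(s) of size 1.
In nonincreasing order the block sizes are [1, 1].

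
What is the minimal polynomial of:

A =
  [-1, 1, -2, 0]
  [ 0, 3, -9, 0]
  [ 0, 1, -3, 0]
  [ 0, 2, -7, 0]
x^4 + x^3

The characteristic polynomial is χ_A(x) = x^3*(x + 1), so the eigenvalues are known. The minimal polynomial is
  m_A(x) = Π_λ (x − λ)^{k_λ}
where k_λ is the size of the *largest* Jordan block for λ (equivalently, the smallest k with (A − λI)^k v = 0 for every generalised eigenvector v of λ).

  λ = -1: largest Jordan block has size 1, contributing (x + 1)
  λ = 0: largest Jordan block has size 3, contributing (x − 0)^3

So m_A(x) = x^3*(x + 1) = x^4 + x^3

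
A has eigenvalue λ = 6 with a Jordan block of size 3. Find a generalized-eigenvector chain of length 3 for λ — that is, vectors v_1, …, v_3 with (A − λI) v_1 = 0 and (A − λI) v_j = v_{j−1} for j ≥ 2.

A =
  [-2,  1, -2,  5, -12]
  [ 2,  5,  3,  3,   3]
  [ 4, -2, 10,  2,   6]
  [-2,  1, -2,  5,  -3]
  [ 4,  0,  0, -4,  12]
A Jordan chain for λ = 6 of length 3:
v_1 = (1, -1, -2, 1, 0)ᵀ
v_2 = (-2, 3, 4, -2, 0)ᵀ
v_3 = (0, 0, 1, 0, 0)ᵀ

Let N = A − (6)·I. We want v_3 with N^3 v_3 = 0 but N^2 v_3 ≠ 0; then v_{j-1} := N · v_j for j = 3, …, 2.

Pick v_3 = (0, 0, 1, 0, 0)ᵀ.
Then v_2 = N · v_3 = (-2, 3, 4, -2, 0)ᵀ.
Then v_1 = N · v_2 = (1, -1, -2, 1, 0)ᵀ.

Sanity check: (A − (6)·I) v_1 = (0, 0, 0, 0, 0)ᵀ = 0. ✓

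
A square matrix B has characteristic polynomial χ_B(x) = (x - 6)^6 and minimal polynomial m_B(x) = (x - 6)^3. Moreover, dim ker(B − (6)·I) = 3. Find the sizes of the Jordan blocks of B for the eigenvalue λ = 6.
Block sizes for λ = 6: [3, 2, 1]

Step 1 — from the characteristic polynomial, algebraic multiplicity of λ = 6 is 6. From dim ker(B − (6)·I) = 3, there are exactly 3 Jordan blocks for λ = 6.
Step 2 — from the minimal polynomial, the factor (x − 6)^3 tells us the largest block for λ = 6 has size 3.
Step 3 — with total size 6, 3 blocks, and largest block 3, the block sizes (in nonincreasing order) are [3, 2, 1].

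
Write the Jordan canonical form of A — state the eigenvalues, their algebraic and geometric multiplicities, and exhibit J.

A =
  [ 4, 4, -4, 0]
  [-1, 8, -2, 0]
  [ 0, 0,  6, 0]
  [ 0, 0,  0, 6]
J_2(6) ⊕ J_1(6) ⊕ J_1(6)

The characteristic polynomial is
  det(x·I − A) = x^4 - 24*x^3 + 216*x^2 - 864*x + 1296 = (x - 6)^4

Eigenvalues and multiplicities (the geometric multiplicity of λ is n − rank(A − λI), which equals the number of Jordan blocks for λ):
  λ = 6: algebraic multiplicity = 4, geometric multiplicity = 3

Determining the block sizes for each eigenvalue:
  λ = 6: 3 blocks summing to 4 forces exactly one block of size 2 and the rest size 1 → block sizes [2, 1, 1]

Assembling the blocks gives a Jordan form
J =
  [6, 1, 0, 0]
  [0, 6, 0, 0]
  [0, 0, 6, 0]
  [0, 0, 0, 6]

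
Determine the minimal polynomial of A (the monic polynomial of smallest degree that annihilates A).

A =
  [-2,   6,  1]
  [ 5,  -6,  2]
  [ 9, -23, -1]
x^3 + 9*x^2 + 27*x + 27

The characteristic polynomial is χ_A(x) = (x + 3)^3, so the eigenvalues are known. The minimal polynomial is
  m_A(x) = Π_λ (x − λ)^{k_λ}
where k_λ is the size of the *largest* Jordan block for λ (equivalently, the smallest k with (A − λI)^k v = 0 for every generalised eigenvector v of λ).

  λ = -3: largest Jordan block has size 3, contributing (x + 3)^3

So m_A(x) = (x + 3)^3 = x^3 + 9*x^2 + 27*x + 27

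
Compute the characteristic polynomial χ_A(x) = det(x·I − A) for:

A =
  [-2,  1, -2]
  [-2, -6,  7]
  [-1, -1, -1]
x^3 + 9*x^2 + 27*x + 27

Expanding det(x·I − A) (e.g. by cofactor expansion or by noting that A is similar to its Jordan form J, which has the same characteristic polynomial as A) gives
  χ_A(x) = x^3 + 9*x^2 + 27*x + 27
which factors as (x + 3)^3. The eigenvalues (with algebraic multiplicities) are λ = -3 with multiplicity 3.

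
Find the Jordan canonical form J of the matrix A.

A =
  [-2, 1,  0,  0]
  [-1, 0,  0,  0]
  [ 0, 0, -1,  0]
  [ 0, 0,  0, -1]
J_2(-1) ⊕ J_1(-1) ⊕ J_1(-1)

The characteristic polynomial is
  det(x·I − A) = x^4 + 4*x^3 + 6*x^2 + 4*x + 1 = (x + 1)^4

Eigenvalues and multiplicities (the geometric multiplicity of λ is n − rank(A − λI), which equals the number of Jordan blocks for λ):
  λ = -1: algebraic multiplicity = 4, geometric multiplicity = 3

Determining the block sizes for each eigenvalue:
  λ = -1: 3 blocks summing to 4 forces exactly one block of size 2 and the rest size 1 → block sizes [2, 1, 1]

Assembling the blocks gives a Jordan form
J =
  [-1,  1,  0,  0]
  [ 0, -1,  0,  0]
  [ 0,  0, -1,  0]
  [ 0,  0,  0, -1]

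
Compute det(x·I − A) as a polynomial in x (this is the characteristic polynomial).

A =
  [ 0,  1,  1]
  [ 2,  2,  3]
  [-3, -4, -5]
x^3 + 3*x^2 + 3*x + 1

Expanding det(x·I − A) (e.g. by cofactor expansion or by noting that A is similar to its Jordan form J, which has the same characteristic polynomial as A) gives
  χ_A(x) = x^3 + 3*x^2 + 3*x + 1
which factors as (x + 1)^3. The eigenvalues (with algebraic multiplicities) are λ = -1 with multiplicity 3.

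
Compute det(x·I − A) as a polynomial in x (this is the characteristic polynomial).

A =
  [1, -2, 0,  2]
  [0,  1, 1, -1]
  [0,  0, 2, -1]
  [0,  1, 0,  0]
x^4 - 4*x^3 + 6*x^2 - 4*x + 1

Expanding det(x·I − A) (e.g. by cofactor expansion or by noting that A is similar to its Jordan form J, which has the same characteristic polynomial as A) gives
  χ_A(x) = x^4 - 4*x^3 + 6*x^2 - 4*x + 1
which factors as (x - 1)^4. The eigenvalues (with algebraic multiplicities) are λ = 1 with multiplicity 4.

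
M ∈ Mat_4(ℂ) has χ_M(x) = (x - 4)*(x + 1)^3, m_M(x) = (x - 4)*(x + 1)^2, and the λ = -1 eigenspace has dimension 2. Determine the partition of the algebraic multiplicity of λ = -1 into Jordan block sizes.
Block sizes for λ = -1: [2, 1]

Step 1 — from the characteristic polynomial, algebraic multiplicity of λ = -1 is 3. From dim ker(M − (-1)·I) = 2, there are exactly 2 Jordan blocks for λ = -1.
Step 2 — from the minimal polynomial, the factor (x + 1)^2 tells us the largest block for λ = -1 has size 2.
Step 3 — with total size 3, 2 blocks, and largest block 2, the block sizes (in nonincreasing order) are [2, 1].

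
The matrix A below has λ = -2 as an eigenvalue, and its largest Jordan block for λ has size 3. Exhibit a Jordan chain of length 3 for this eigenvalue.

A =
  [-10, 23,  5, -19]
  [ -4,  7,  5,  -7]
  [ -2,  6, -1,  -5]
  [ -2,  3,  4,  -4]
A Jordan chain for λ = -2 of length 3:
v_1 = (-4, -2, -1, -1)ᵀ
v_2 = (23, 9, 6, 3)ᵀ
v_3 = (0, 1, 0, 0)ᵀ

Let N = A − (-2)·I. We want v_3 with N^3 v_3 = 0 but N^2 v_3 ≠ 0; then v_{j-1} := N · v_j for j = 3, …, 2.

Pick v_3 = (0, 1, 0, 0)ᵀ.
Then v_2 = N · v_3 = (23, 9, 6, 3)ᵀ.
Then v_1 = N · v_2 = (-4, -2, -1, -1)ᵀ.

Sanity check: (A − (-2)·I) v_1 = (0, 0, 0, 0)ᵀ = 0. ✓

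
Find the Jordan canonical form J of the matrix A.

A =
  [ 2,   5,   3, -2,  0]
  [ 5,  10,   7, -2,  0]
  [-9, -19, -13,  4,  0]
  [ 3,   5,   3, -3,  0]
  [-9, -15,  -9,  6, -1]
J_3(-1) ⊕ J_1(-1) ⊕ J_1(-1)

The characteristic polynomial is
  det(x·I − A) = x^5 + 5*x^4 + 10*x^3 + 10*x^2 + 5*x + 1 = (x + 1)^5

Eigenvalues and multiplicities (the geometric multiplicity of λ is n − rank(A − λI), which equals the number of Jordan blocks for λ):
  λ = -1: algebraic multiplicity = 5, geometric multiplicity = 3

Determining the block sizes for each eigenvalue:
  λ = -1: with am = 5 and gm = 3, the partition is not yet determined (e.g. several partitions of 5 into 3 parts exist). Let N = A − (-1)·I. Computing rank(N^1) = 2, rank(N^2) = 1, rank(N^3) = 0; the number of blocks of size ≥ j is rank(N^{j−1}) − rank(N^j), giving [3, 1, 1]. So we have 1 block(s) of size 3, 2 block(s) of size 1 → block sizes [3, 1, 1]

Assembling the blocks gives a Jordan form
J =
  [-1,  1,  0,  0,  0]
  [ 0, -1,  1,  0,  0]
  [ 0,  0, -1,  0,  0]
  [ 0,  0,  0, -1,  0]
  [ 0,  0,  0,  0, -1]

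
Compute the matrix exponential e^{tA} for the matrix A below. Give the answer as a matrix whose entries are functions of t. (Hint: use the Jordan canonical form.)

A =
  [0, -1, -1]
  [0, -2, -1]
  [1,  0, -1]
e^{tA} =
  [t*exp(-t) + exp(-t), -t*exp(-t), -t*exp(-t)]
  [-t^2*exp(-t)/2, t^2*exp(-t)/2 - t*exp(-t) + exp(-t), t^2*exp(-t)/2 - t*exp(-t)]
  [t^2*exp(-t)/2 + t*exp(-t), -t^2*exp(-t)/2, -t^2*exp(-t)/2 + exp(-t)]

Strategy: write A = P · J · P⁻¹ where J is a Jordan canonical form, so e^{tA} = P · e^{tJ} · P⁻¹, and e^{tJ} can be computed block-by-block.

A has Jordan form
J =
  [-1,  1,  0]
  [ 0, -1,  1]
  [ 0,  0, -1]
(up to reordering of blocks).

Per-block formulas:
  For a 3×3 Jordan block J_3(-1): exp(t · J_3(-1)) = e^(-1t)·(I + t·N + (t^2/2)·N^2), where N is the 3×3 nilpotent shift.

After assembling e^{tJ} and conjugating by P, we get:

e^{tA} =
  [t*exp(-t) + exp(-t), -t*exp(-t), -t*exp(-t)]
  [-t^2*exp(-t)/2, t^2*exp(-t)/2 - t*exp(-t) + exp(-t), t^2*exp(-t)/2 - t*exp(-t)]
  [t^2*exp(-t)/2 + t*exp(-t), -t^2*exp(-t)/2, -t^2*exp(-t)/2 + exp(-t)]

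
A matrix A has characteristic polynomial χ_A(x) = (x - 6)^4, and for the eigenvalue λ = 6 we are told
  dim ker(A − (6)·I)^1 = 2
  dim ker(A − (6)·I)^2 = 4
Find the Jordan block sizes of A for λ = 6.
Block sizes for λ = 6: [2, 2]

From the dimensions of kernels of powers, the number of Jordan blocks of size at least j is d_j − d_{j−1} where d_j = dim ker(N^j) (with d_0 = 0). Computing the differences gives [2, 2].
The number of blocks of size exactly k is (#blocks of size ≥ k) − (#blocks of size ≥ k + 1), so the partition is: 2 block(s) of size 2.
In nonincreasing order the block sizes are [2, 2].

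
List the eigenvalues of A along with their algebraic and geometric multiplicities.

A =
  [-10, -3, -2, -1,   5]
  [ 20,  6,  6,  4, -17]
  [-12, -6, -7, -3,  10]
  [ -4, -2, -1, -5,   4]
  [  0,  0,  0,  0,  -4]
λ = -4: alg = 5, geom = 2

Step 1 — factor the characteristic polynomial to read off the algebraic multiplicities:
  χ_A(x) = (x + 4)^5

Step 2 — compute geometric multiplicities via the rank-nullity identity g(λ) = n − rank(A − λI):
  rank(A − (-4)·I) = 3, so dim ker(A − (-4)·I) = n − 3 = 2

Summary:
  λ = -4: algebraic multiplicity = 5, geometric multiplicity = 2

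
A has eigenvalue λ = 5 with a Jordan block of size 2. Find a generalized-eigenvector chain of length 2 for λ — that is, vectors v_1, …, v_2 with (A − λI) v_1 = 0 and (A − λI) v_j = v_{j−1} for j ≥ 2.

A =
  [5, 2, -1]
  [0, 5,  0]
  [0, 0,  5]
A Jordan chain for λ = 5 of length 2:
v_1 = (2, 0, 0)ᵀ
v_2 = (0, 1, 0)ᵀ

Let N = A − (5)·I. We want v_2 with N^2 v_2 = 0 but N^1 v_2 ≠ 0; then v_{j-1} := N · v_j for j = 2, …, 2.

Pick v_2 = (0, 1, 0)ᵀ.
Then v_1 = N · v_2 = (2, 0, 0)ᵀ.

Sanity check: (A − (5)·I) v_1 = (0, 0, 0)ᵀ = 0. ✓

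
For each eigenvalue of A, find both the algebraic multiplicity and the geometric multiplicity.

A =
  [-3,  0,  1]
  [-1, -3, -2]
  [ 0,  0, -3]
λ = -3: alg = 3, geom = 1

Step 1 — factor the characteristic polynomial to read off the algebraic multiplicities:
  χ_A(x) = (x + 3)^3

Step 2 — compute geometric multiplicities via the rank-nullity identity g(λ) = n − rank(A − λI):
  rank(A − (-3)·I) = 2, so dim ker(A − (-3)·I) = n − 2 = 1

Summary:
  λ = -3: algebraic multiplicity = 3, geometric multiplicity = 1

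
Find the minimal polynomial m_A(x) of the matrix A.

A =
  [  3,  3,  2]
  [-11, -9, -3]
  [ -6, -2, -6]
x^3 + 12*x^2 + 48*x + 64

The characteristic polynomial is χ_A(x) = (x + 4)^3, so the eigenvalues are known. The minimal polynomial is
  m_A(x) = Π_λ (x − λ)^{k_λ}
where k_λ is the size of the *largest* Jordan block for λ (equivalently, the smallest k with (A − λI)^k v = 0 for every generalised eigenvector v of λ).

  λ = -4: largest Jordan block has size 3, contributing (x + 4)^3

So m_A(x) = (x + 4)^3 = x^3 + 12*x^2 + 48*x + 64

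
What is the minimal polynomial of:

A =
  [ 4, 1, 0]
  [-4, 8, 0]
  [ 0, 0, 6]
x^2 - 12*x + 36

The characteristic polynomial is χ_A(x) = (x - 6)^3, so the eigenvalues are known. The minimal polynomial is
  m_A(x) = Π_λ (x − λ)^{k_λ}
where k_λ is the size of the *largest* Jordan block for λ (equivalently, the smallest k with (A − λI)^k v = 0 for every generalised eigenvector v of λ).

  λ = 6: largest Jordan block has size 2, contributing (x − 6)^2

So m_A(x) = (x - 6)^2 = x^2 - 12*x + 36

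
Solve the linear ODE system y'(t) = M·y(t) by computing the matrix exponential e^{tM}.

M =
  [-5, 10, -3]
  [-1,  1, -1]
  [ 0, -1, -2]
e^{tM} =
  [-t^2*exp(-2*t)/2 - 3*t*exp(-2*t) + exp(-2*t), 3*t^2*exp(-2*t)/2 + 10*t*exp(-2*t), -t^2*exp(-2*t)/2 - 3*t*exp(-2*t)]
  [-t*exp(-2*t), 3*t*exp(-2*t) + exp(-2*t), -t*exp(-2*t)]
  [t^2*exp(-2*t)/2, -3*t^2*exp(-2*t)/2 - t*exp(-2*t), t^2*exp(-2*t)/2 + exp(-2*t)]

Strategy: write M = P · J · P⁻¹ where J is a Jordan canonical form, so e^{tM} = P · e^{tJ} · P⁻¹, and e^{tJ} can be computed block-by-block.

M has Jordan form
J =
  [-2,  1,  0]
  [ 0, -2,  1]
  [ 0,  0, -2]
(up to reordering of blocks).

Per-block formulas:
  For a 3×3 Jordan block J_3(-2): exp(t · J_3(-2)) = e^(-2t)·(I + t·N + (t^2/2)·N^2), where N is the 3×3 nilpotent shift.

After assembling e^{tJ} and conjugating by P, we get:

e^{tM} =
  [-t^2*exp(-2*t)/2 - 3*t*exp(-2*t) + exp(-2*t), 3*t^2*exp(-2*t)/2 + 10*t*exp(-2*t), -t^2*exp(-2*t)/2 - 3*t*exp(-2*t)]
  [-t*exp(-2*t), 3*t*exp(-2*t) + exp(-2*t), -t*exp(-2*t)]
  [t^2*exp(-2*t)/2, -3*t^2*exp(-2*t)/2 - t*exp(-2*t), t^2*exp(-2*t)/2 + exp(-2*t)]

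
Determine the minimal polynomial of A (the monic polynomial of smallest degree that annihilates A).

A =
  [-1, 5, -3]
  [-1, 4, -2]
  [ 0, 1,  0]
x^3 - 3*x^2 + 3*x - 1

The characteristic polynomial is χ_A(x) = (x - 1)^3, so the eigenvalues are known. The minimal polynomial is
  m_A(x) = Π_λ (x − λ)^{k_λ}
where k_λ is the size of the *largest* Jordan block for λ (equivalently, the smallest k with (A − λI)^k v = 0 for every generalised eigenvector v of λ).

  λ = 1: largest Jordan block has size 3, contributing (x − 1)^3

So m_A(x) = (x - 1)^3 = x^3 - 3*x^2 + 3*x - 1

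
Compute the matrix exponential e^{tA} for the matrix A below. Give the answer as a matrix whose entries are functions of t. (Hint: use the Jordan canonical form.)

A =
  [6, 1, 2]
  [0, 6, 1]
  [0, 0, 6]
e^{tA} =
  [exp(6*t), t*exp(6*t), t^2*exp(6*t)/2 + 2*t*exp(6*t)]
  [0, exp(6*t), t*exp(6*t)]
  [0, 0, exp(6*t)]

Strategy: write A = P · J · P⁻¹ where J is a Jordan canonical form, so e^{tA} = P · e^{tJ} · P⁻¹, and e^{tJ} can be computed block-by-block.

A has Jordan form
J =
  [6, 1, 0]
  [0, 6, 1]
  [0, 0, 6]
(up to reordering of blocks).

Per-block formulas:
  For a 3×3 Jordan block J_3(6): exp(t · J_3(6)) = e^(6t)·(I + t·N + (t^2/2)·N^2), where N is the 3×3 nilpotent shift.

After assembling e^{tJ} and conjugating by P, we get:

e^{tA} =
  [exp(6*t), t*exp(6*t), t^2*exp(6*t)/2 + 2*t*exp(6*t)]
  [0, exp(6*t), t*exp(6*t)]
  [0, 0, exp(6*t)]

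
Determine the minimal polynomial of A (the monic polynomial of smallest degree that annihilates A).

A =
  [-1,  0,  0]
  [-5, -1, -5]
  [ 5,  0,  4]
x^2 - 3*x - 4

The characteristic polynomial is χ_A(x) = (x - 4)*(x + 1)^2, so the eigenvalues are known. The minimal polynomial is
  m_A(x) = Π_λ (x − λ)^{k_λ}
where k_λ is the size of the *largest* Jordan block for λ (equivalently, the smallest k with (A − λI)^k v = 0 for every generalised eigenvector v of λ).

  λ = -1: largest Jordan block has size 1, contributing (x + 1)
  λ = 4: largest Jordan block has size 1, contributing (x − 4)

So m_A(x) = (x - 4)*(x + 1) = x^2 - 3*x - 4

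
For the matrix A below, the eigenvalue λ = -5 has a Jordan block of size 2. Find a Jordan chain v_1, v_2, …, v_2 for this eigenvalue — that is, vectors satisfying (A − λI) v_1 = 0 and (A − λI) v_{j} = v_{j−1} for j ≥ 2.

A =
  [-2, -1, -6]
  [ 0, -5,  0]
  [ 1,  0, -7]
A Jordan chain for λ = -5 of length 2:
v_1 = (2, 0, 1)ᵀ
v_2 = (1, 1, 0)ᵀ

Let N = A − (-5)·I. We want v_2 with N^2 v_2 = 0 but N^1 v_2 ≠ 0; then v_{j-1} := N · v_j for j = 2, …, 2.

Pick v_2 = (1, 1, 0)ᵀ.
Then v_1 = N · v_2 = (2, 0, 1)ᵀ.

Sanity check: (A − (-5)·I) v_1 = (0, 0, 0)ᵀ = 0. ✓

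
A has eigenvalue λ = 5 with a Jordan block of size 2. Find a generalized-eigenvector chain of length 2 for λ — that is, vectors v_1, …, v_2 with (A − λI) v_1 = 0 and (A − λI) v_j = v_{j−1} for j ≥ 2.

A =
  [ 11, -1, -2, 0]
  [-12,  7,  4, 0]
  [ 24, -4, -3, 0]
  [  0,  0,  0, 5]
A Jordan chain for λ = 5 of length 2:
v_1 = (6, -12, 24, 0)ᵀ
v_2 = (1, 0, 0, 0)ᵀ

Let N = A − (5)·I. We want v_2 with N^2 v_2 = 0 but N^1 v_2 ≠ 0; then v_{j-1} := N · v_j for j = 2, …, 2.

Pick v_2 = (1, 0, 0, 0)ᵀ.
Then v_1 = N · v_2 = (6, -12, 24, 0)ᵀ.

Sanity check: (A − (5)·I) v_1 = (0, 0, 0, 0)ᵀ = 0. ✓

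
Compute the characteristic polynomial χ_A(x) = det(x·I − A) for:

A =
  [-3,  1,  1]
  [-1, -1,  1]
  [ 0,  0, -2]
x^3 + 6*x^2 + 12*x + 8

Expanding det(x·I − A) (e.g. by cofactor expansion or by noting that A is similar to its Jordan form J, which has the same characteristic polynomial as A) gives
  χ_A(x) = x^3 + 6*x^2 + 12*x + 8
which factors as (x + 2)^3. The eigenvalues (with algebraic multiplicities) are λ = -2 with multiplicity 3.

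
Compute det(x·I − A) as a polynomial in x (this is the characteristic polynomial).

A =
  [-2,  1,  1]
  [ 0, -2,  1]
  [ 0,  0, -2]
x^3 + 6*x^2 + 12*x + 8

Expanding det(x·I − A) (e.g. by cofactor expansion or by noting that A is similar to its Jordan form J, which has the same characteristic polynomial as A) gives
  χ_A(x) = x^3 + 6*x^2 + 12*x + 8
which factors as (x + 2)^3. The eigenvalues (with algebraic multiplicities) are λ = -2 with multiplicity 3.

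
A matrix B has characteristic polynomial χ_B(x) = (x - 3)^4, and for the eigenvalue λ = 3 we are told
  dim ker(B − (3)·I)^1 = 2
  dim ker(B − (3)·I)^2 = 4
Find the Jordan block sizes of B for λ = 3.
Block sizes for λ = 3: [2, 2]

From the dimensions of kernels of powers, the number of Jordan blocks of size at least j is d_j − d_{j−1} where d_j = dim ker(N^j) (with d_0 = 0). Computing the differences gives [2, 2].
The number of blocks of size exactly k is (#blocks of size ≥ k) − (#blocks of size ≥ k + 1), so the partition is: 2 block(s) of size 2.
In nonincreasing order the block sizes are [2, 2].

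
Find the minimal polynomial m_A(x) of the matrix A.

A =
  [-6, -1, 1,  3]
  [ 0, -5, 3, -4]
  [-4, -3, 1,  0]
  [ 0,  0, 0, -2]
x^4 + 12*x^3 + 52*x^2 + 96*x + 64

The characteristic polynomial is χ_A(x) = (x + 2)^2*(x + 4)^2, so the eigenvalues are known. The minimal polynomial is
  m_A(x) = Π_λ (x − λ)^{k_λ}
where k_λ is the size of the *largest* Jordan block for λ (equivalently, the smallest k with (A − λI)^k v = 0 for every generalised eigenvector v of λ).

  λ = -4: largest Jordan block has size 2, contributing (x + 4)^2
  λ = -2: largest Jordan block has size 2, contributing (x + 2)^2

So m_A(x) = (x + 2)^2*(x + 4)^2 = x^4 + 12*x^3 + 52*x^2 + 96*x + 64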